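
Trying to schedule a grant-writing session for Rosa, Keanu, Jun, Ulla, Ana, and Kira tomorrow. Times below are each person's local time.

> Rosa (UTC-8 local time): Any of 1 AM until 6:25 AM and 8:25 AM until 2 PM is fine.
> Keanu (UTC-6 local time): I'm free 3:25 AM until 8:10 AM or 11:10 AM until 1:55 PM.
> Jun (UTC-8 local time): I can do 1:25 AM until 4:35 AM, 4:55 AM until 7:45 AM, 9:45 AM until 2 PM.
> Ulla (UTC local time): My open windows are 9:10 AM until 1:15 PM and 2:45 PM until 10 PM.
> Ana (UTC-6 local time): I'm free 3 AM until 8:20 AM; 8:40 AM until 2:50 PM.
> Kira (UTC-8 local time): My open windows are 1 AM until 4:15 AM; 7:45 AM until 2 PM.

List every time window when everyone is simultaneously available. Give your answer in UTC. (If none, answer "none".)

Rosa in UTC: 09:00-14:25, 16:25-22:00 (add 8h to convert from UTC-8).
Keanu in UTC: 09:25-14:10, 17:10-19:55 (add 6h to convert from UTC-6).
Jun in UTC: 09:25-12:35, 12:55-15:45, 17:45-22:00 (add 8h to convert from UTC-8).
Ulla in UTC: 09:10-13:15, 14:45-22:00.
Ana in UTC: 09:00-14:20, 14:40-20:50 (add 6h to convert from UTC-6).
Kira in UTC: 09:00-12:15, 15:45-22:00 (add 8h to convert from UTC-8).
Rosa ∩ Keanu: 09:25-14:10, 17:10-19:55.
Rosa ∩ Keanu ∩ Jun: 09:25-12:35, 12:55-14:10, 17:45-19:55.
Rosa ∩ Keanu ∩ Jun ∩ Ulla: 09:25-12:35, 12:55-13:15, 17:45-19:55.
Rosa ∩ Keanu ∩ Jun ∩ Ulla ∩ Ana: 09:25-12:35, 12:55-13:15, 17:45-19:55.
Rosa ∩ Keanu ∩ Jun ∩ Ulla ∩ Ana ∩ Kira: 09:25-12:15, 17:45-19:55.

09:25-12:15, 17:45-19:55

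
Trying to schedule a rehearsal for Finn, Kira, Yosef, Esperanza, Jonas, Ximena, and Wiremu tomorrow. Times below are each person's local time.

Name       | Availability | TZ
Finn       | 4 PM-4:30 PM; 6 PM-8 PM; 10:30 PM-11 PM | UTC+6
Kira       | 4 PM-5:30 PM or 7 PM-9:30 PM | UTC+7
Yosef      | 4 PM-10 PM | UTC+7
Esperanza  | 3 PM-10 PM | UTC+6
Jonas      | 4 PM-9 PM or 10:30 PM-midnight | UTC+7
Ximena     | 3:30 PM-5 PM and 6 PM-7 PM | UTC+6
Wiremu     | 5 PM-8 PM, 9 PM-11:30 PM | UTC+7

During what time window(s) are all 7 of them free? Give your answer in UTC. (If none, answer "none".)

Finn in UTC: 10:00-10:30, 12:00-14:00, 16:30-17:00 (subtract 6h to convert from UTC+6).
Kira in UTC: 09:00-10:30, 12:00-14:30 (subtract 7h to convert from UTC+7).
Yosef in UTC: 09:00-15:00 (subtract 7h to convert from UTC+7).
Esperanza in UTC: 09:00-16:00 (subtract 6h to convert from UTC+6).
Jonas in UTC: 09:00-14:00, 15:30-17:00 (subtract 7h to convert from UTC+7).
Ximena in UTC: 09:30-11:00, 12:00-13:00 (subtract 6h to convert from UTC+6).
Wiremu in UTC: 10:00-13:00, 14:00-16:30 (subtract 7h to convert from UTC+7).
Finn ∩ Kira: 10:00-10:30, 12:00-14:00.
Finn ∩ Kira ∩ Yosef: 10:00-10:30, 12:00-14:00.
Finn ∩ Kira ∩ Yosef ∩ Esperanza: 10:00-10:30, 12:00-14:00.
Finn ∩ Kira ∩ Yosef ∩ Esperanza ∩ Jonas: 10:00-10:30, 12:00-14:00.
Finn ∩ Kira ∩ Yosef ∩ Esperanza ∩ Jonas ∩ Ximena: 10:00-10:30, 12:00-13:00.
Finn ∩ Kira ∩ Yosef ∩ Esperanza ∩ Jonas ∩ Ximena ∩ Wiremu: 10:00-10:30, 12:00-13:00.

10:00-10:30, 12:00-13:00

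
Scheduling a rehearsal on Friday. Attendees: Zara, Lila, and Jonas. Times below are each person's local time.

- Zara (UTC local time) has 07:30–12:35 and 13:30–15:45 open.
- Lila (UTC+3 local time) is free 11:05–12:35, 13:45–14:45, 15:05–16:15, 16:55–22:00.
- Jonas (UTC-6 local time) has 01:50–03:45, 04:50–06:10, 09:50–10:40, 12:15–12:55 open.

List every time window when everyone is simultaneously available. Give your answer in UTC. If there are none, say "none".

08:05-09:35, 10:50-11:45, 12:05-12:10

Zara in UTC: 07:30-12:35, 13:30-15:45.
Lila in UTC: 08:05-09:35, 10:45-11:45, 12:05-13:15, 13:55-19:00 (subtract 3h to convert from UTC+3).
Jonas in UTC: 07:50-09:45, 10:50-12:10, 15:50-16:40, 18:15-18:55 (add 6h to convert from UTC-6).
Zara ∩ Lila: 08:05-09:35, 10:45-11:45, 12:05-12:35, 13:55-15:45.
Zara ∩ Lila ∩ Jonas: 08:05-09:35, 10:50-11:45, 12:05-12:10.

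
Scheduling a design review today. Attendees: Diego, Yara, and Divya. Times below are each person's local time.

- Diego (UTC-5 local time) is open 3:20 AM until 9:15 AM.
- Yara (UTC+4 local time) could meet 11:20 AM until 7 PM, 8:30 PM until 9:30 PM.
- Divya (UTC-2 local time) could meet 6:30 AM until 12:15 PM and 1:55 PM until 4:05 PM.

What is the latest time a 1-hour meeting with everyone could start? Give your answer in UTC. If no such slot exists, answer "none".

Diego in UTC: 08:20-14:15 (add 5h to convert from UTC-5).
Yara in UTC: 07:20-15:00, 16:30-17:30 (subtract 4h to convert from UTC+4).
Divya in UTC: 08:30-14:15, 15:55-18:05 (add 2h to convert from UTC-2).
Diego ∩ Yara: 08:20-14:15.
Diego ∩ Yara ∩ Divya: 08:30-14:15.
Those are the intersection windows.
The last common window of at least 60 minutes is 08:30-14:15; a 60-minute meeting can start as late as 13:15 and still end by 14:15.

13:15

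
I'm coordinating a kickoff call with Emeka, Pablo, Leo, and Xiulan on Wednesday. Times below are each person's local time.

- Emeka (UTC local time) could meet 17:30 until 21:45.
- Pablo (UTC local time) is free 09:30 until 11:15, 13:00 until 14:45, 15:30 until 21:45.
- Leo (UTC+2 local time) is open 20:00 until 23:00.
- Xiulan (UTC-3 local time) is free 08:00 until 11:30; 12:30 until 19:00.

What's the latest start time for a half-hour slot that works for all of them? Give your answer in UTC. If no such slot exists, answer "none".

20:30

Emeka in UTC: 17:30-21:45.
Pablo in UTC: 09:30-11:15, 13:00-14:45, 15:30-21:45.
Leo in UTC: 18:00-21:00 (subtract 2h to convert from UTC+2).
Xiulan in UTC: 11:00-14:30, 15:30-22:00 (add 3h to convert from UTC-3).
Emeka ∩ Pablo: 17:30-21:45.
Emeka ∩ Pablo ∩ Leo: 18:00-21:00.
Emeka ∩ Pablo ∩ Leo ∩ Xiulan: 18:00-21:00.
Those are the intersection windows.
The last common window of at least 30 minutes is 18:00-21:00; a 30-minute meeting can start as late as 20:30 and still end by 21:00.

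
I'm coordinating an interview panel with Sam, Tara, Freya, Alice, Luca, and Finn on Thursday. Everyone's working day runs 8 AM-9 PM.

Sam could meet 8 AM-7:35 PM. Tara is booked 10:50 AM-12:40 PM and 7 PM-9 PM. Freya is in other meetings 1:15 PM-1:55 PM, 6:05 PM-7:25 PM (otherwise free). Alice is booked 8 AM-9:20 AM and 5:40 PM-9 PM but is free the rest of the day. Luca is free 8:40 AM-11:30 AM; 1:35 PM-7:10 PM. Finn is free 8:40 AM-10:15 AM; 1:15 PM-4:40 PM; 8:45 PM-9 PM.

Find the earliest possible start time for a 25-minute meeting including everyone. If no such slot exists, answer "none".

09:20

Sam free: 08:00-19:35.
Tara free: 08:00-10:50, 12:40-19:00 (invert busy blocks within the working day).
Freya free: 08:00-13:15, 13:55-18:05, 19:25-21:00 (invert busy blocks within the working day).
Alice free: 09:20-17:40 (invert busy blocks within the working day).
Luca free: 08:40-11:30, 13:35-19:10.
Finn free: 08:40-10:15, 13:15-16:40, 20:45-21:00.
Sam ∩ Tara: 08:00-10:50, 12:40-19:00.
Sam ∩ Tara ∩ Freya: 08:00-10:50, 12:40-13:15, 13:55-18:05.
Sam ∩ Tara ∩ Freya ∩ Alice: 09:20-10:50, 12:40-13:15, 13:55-17:40.
Sam ∩ Tara ∩ Freya ∩ Alice ∩ Luca: 09:20-10:50, 13:55-17:40.
Sam ∩ Tara ∩ Freya ∩ Alice ∩ Luca ∩ Finn: 09:20-10:15, 13:55-16:40.
The first common window of at least 25 minutes is 09:20-10:15, so the earliest start is 09:20.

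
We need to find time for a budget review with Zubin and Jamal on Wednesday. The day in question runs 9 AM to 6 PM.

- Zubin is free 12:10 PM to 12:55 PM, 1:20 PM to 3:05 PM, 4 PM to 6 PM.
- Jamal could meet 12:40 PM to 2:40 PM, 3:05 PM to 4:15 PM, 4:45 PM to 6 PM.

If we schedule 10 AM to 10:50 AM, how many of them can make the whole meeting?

0

nobody can make the full 10:00-10:50 slot — that's 0.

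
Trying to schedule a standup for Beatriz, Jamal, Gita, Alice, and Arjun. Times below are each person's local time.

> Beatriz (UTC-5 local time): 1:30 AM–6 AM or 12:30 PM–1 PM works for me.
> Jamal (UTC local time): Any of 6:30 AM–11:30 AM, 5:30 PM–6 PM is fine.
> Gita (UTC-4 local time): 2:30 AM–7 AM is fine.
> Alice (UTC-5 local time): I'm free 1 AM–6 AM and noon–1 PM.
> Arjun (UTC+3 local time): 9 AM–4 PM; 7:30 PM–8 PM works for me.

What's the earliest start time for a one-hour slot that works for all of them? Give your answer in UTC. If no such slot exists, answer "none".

06:30

Beatriz in UTC: 06:30-11:00, 17:30-18:00 (add 5h to convert from UTC-5).
Jamal in UTC: 06:30-11:30, 17:30-18:00.
Gita in UTC: 06:30-11:00 (add 4h to convert from UTC-4).
Alice in UTC: 06:00-11:00, 17:00-18:00 (add 5h to convert from UTC-5).
Arjun in UTC: 06:00-13:00, 16:30-17:00 (subtract 3h to convert from UTC+3).
Beatriz ∩ Jamal: 06:30-11:00, 17:30-18:00.
Beatriz ∩ Jamal ∩ Gita: 06:30-11:00.
Beatriz ∩ Jamal ∩ Gita ∩ Alice: 06:30-11:00.
Beatriz ∩ Jamal ∩ Gita ∩ Alice ∩ Arjun: 06:30-11:00.
Those are the intersection windows.
The first common window of at least 60 minutes is 06:30-11:00, so the earliest start is 06:30.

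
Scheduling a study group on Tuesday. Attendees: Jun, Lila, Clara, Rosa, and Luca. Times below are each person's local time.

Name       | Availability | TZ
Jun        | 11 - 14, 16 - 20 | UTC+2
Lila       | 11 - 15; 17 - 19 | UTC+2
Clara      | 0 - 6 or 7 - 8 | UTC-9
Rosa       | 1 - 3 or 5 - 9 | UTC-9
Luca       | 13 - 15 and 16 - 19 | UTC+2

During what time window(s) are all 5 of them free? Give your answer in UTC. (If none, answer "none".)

Jun in UTC: 09:00-12:00, 14:00-18:00 (subtract 2h to convert from UTC+2).
Lila in UTC: 09:00-13:00, 15:00-17:00 (subtract 2h to convert from UTC+2).
Clara in UTC: 09:00-15:00, 16:00-17:00 (add 9h to convert from UTC-9).
Rosa in UTC: 10:00-12:00, 14:00-18:00 (add 9h to convert from UTC-9).
Luca in UTC: 11:00-13:00, 14:00-17:00 (subtract 2h to convert from UTC+2).
Jun ∩ Lila: 09:00-12:00, 15:00-17:00.
Jun ∩ Lila ∩ Clara: 09:00-12:00, 16:00-17:00.
Jun ∩ Lila ∩ Clara ∩ Rosa: 10:00-12:00, 16:00-17:00.
Jun ∩ Lila ∩ Clara ∩ Rosa ∩ Luca: 11:00-12:00, 16:00-17:00.
Those are the intersection windows.

11:00-12:00, 16:00-17:00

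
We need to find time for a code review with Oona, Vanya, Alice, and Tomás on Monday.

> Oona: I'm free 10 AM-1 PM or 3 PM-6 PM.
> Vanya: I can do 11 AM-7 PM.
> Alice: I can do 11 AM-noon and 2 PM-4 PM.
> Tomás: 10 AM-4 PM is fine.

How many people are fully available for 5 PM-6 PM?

Oona and Vanya can make the full 17:00-18:00 slot — that's 2.

2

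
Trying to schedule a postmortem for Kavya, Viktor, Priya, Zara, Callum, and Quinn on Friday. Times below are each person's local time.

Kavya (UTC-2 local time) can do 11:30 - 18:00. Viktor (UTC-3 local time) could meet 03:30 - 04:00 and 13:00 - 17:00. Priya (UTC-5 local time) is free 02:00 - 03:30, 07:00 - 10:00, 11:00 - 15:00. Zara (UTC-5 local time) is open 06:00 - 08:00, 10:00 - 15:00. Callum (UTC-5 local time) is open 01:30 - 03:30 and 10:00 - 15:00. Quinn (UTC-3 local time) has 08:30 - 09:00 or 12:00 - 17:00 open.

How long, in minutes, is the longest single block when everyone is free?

240

Kavya in UTC: 13:30-20:00 (add 2h to convert from UTC-2).
Viktor in UTC: 06:30-07:00, 16:00-20:00 (add 3h to convert from UTC-3).
Priya in UTC: 07:00-08:30, 12:00-15:00, 16:00-20:00 (add 5h to convert from UTC-5).
Zara in UTC: 11:00-13:00, 15:00-20:00 (add 5h to convert from UTC-5).
Callum in UTC: 06:30-08:30, 15:00-20:00 (add 5h to convert from UTC-5).
Quinn in UTC: 11:30-12:00, 15:00-20:00 (add 3h to convert from UTC-3).
Kavya ∩ Viktor: 16:00-20:00.
Kavya ∩ Viktor ∩ Priya: 16:00-20:00.
Kavya ∩ Viktor ∩ Priya ∩ Zara: 16:00-20:00.
Kavya ∩ Viktor ∩ Priya ∩ Zara ∩ Callum: 16:00-20:00.
Kavya ∩ Viktor ∩ Priya ∩ Zara ∩ Callum ∩ Quinn: 16:00-20:00.
So the common availability across everyone is 16:00-20:00.
The longest is 16:00-20:00 at 240 minutes.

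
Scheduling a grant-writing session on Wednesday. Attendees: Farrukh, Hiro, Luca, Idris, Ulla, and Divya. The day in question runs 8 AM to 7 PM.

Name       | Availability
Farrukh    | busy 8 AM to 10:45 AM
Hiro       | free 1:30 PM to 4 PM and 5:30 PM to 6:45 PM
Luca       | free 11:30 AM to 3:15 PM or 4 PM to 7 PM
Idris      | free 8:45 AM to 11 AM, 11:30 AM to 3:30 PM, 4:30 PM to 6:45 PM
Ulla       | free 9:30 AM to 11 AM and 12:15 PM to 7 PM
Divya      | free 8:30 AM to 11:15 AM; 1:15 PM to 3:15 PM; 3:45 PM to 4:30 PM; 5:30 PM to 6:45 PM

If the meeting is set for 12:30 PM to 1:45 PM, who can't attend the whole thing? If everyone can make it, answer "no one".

Divya, Hiro

Farrukh free: 10:45-19:00 (invert busy blocks within the working day).
Hiro free: 13:30-16:00, 17:30-18:45.
Luca free: 11:30-15:15, 16:00-19:00.
Idris free: 08:45-11:00, 11:30-15:30, 16:30-18:45.
Ulla free: 09:30-11:00, 12:15-19:00.
Divya free: 08:30-11:15, 13:15-15:15, 15:45-16:30, 17:30-18:45.
Farrukh: free for 12:30-13:45. Hiro: not fully free for 12:30-13:45. Luca: free for 12:30-13:45. Idris: free for 12:30-13:45. Ulla: free for 12:30-13:45. Divya: not fully free for 12:30-13:45.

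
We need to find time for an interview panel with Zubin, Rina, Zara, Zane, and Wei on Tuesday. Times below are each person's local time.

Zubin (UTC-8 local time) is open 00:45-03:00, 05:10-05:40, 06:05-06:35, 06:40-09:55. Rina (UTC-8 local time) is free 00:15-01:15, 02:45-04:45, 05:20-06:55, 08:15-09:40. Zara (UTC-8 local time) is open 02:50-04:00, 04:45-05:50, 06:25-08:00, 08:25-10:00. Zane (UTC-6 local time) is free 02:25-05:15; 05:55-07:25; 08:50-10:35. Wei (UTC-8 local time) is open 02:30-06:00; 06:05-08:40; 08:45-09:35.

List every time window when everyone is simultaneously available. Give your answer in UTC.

10:50-11:00, 13:20-13:25, 14:50-14:55, 16:25-16:35

Zubin in UTC: 08:45-11:00, 13:10-13:40, 14:05-14:35, 14:40-17:55 (add 8h to convert from UTC-8).
Rina in UTC: 08:15-09:15, 10:45-12:45, 13:20-14:55, 16:15-17:40 (add 8h to convert from UTC-8).
Zara in UTC: 10:50-12:00, 12:45-13:50, 14:25-16:00, 16:25-18:00 (add 8h to convert from UTC-8).
Zane in UTC: 08:25-11:15, 11:55-13:25, 14:50-16:35 (add 6h to convert from UTC-6).
Wei in UTC: 10:30-14:00, 14:05-16:40, 16:45-17:35 (add 8h to convert from UTC-8).
Zubin ∩ Rina: 08:45-09:15, 10:45-11:00, 13:20-13:40, 14:05-14:35, 14:40-14:55, 16:15-17:40.
Zubin ∩ Rina ∩ Zara: 10:50-11:00, 13:20-13:40, 14:25-14:35, 14:40-14:55, 16:25-17:40.
Zubin ∩ Rina ∩ Zara ∩ Zane: 10:50-11:00, 13:20-13:25, 14:50-14:55, 16:25-16:35.
Zubin ∩ Rina ∩ Zara ∩ Zane ∩ Wei: 10:50-11:00, 13:20-13:25, 14:50-14:55, 16:25-16:35.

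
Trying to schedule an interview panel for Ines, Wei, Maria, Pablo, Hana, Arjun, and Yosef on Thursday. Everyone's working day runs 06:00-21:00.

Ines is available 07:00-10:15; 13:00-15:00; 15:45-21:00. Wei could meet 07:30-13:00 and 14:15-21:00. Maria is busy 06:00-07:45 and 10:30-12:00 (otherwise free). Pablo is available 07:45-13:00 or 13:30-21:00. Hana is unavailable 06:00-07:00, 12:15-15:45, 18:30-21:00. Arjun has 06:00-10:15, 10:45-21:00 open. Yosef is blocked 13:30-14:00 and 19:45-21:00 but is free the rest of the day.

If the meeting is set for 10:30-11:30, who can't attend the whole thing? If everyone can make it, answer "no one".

Arjun, Ines, Maria

Ines free: 07:00-10:15, 13:00-15:00, 15:45-21:00.
Wei free: 07:30-13:00, 14:15-21:00.
Maria free: 07:45-10:30, 12:00-21:00 (invert busy blocks within the working day).
Pablo free: 07:45-13:00, 13:30-21:00.
Hana free: 07:00-12:15, 15:45-18:30 (invert busy blocks within the working day).
Arjun free: 06:00-10:15, 10:45-21:00.
Yosef free: 06:00-13:30, 14:00-19:45 (invert busy blocks within the working day).
Ines: not fully free for 10:30-11:30. Wei: free for 10:30-11:30. Maria: not fully free for 10:30-11:30. Pablo: free for 10:30-11:30. Hana: free for 10:30-11:30. Arjun: not fully free for 10:30-11:30. Yosef: free for 10:30-11:30.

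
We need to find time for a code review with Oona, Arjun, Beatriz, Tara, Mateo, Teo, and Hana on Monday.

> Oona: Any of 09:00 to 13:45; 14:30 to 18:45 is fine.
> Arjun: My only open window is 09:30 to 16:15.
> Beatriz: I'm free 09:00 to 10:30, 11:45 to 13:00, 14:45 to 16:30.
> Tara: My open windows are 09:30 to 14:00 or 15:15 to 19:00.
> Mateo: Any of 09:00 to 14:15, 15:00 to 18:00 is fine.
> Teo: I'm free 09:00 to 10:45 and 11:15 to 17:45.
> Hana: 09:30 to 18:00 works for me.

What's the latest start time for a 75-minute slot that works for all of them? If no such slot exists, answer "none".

Oona ∩ Arjun: 09:30-13:45, 14:30-16:15.
Oona ∩ Arjun ∩ Beatriz: 09:30-10:30, 11:45-13:00, 14:45-16:15.
Oona ∩ Arjun ∩ Beatriz ∩ Tara: 09:30-10:30, 11:45-13:00, 15:15-16:15.
Oona ∩ Arjun ∩ Beatriz ∩ Tara ∩ Mateo: 09:30-10:30, 11:45-13:00, 15:15-16:15.
Oona ∩ Arjun ∩ Beatriz ∩ Tara ∩ Mateo ∩ Teo: 09:30-10:30, 11:45-13:00, 15:15-16:15.
Oona ∩ Arjun ∩ Beatriz ∩ Tara ∩ Mateo ∩ Teo ∩ Hana: 09:30-10:30, 11:45-13:00, 15:15-16:15.
The last common window of at least 75 minutes is 11:45-13:00; a 75-minute meeting can start as late as 11:45 and still end by 13:00.

11:45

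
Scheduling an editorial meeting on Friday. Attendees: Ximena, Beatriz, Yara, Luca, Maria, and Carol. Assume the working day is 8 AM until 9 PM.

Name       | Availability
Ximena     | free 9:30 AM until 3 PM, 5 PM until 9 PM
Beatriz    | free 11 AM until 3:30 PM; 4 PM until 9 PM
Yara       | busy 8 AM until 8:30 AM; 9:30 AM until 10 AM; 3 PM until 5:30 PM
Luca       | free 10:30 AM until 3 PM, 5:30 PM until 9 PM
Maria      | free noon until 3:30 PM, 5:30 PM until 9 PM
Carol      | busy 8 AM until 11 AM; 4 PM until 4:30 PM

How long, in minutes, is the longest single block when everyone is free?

Ximena free: 09:30-15:00, 17:00-21:00.
Beatriz free: 11:00-15:30, 16:00-21:00.
Yara free: 08:30-09:30, 10:00-15:00, 17:30-21:00 (invert busy blocks within the working day).
Luca free: 10:30-15:00, 17:30-21:00.
Maria free: 12:00-15:30, 17:30-21:00.
Carol free: 11:00-16:00, 16:30-21:00 (invert busy blocks within the working day).
Ximena ∩ Beatriz: 11:00-15:00, 17:00-21:00.
Ximena ∩ Beatriz ∩ Yara: 11:00-15:00, 17:30-21:00.
Ximena ∩ Beatriz ∩ Yara ∩ Luca: 11:00-15:00, 17:30-21:00.
Ximena ∩ Beatriz ∩ Yara ∩ Luca ∩ Maria: 12:00-15:00, 17:30-21:00.
Ximena ∩ Beatriz ∩ Yara ∩ Luca ∩ Maria ∩ Carol: 12:00-15:00, 17:30-21:00.
Those are the intersection windows.
The longest is 17:30-21:00 at 210 minutes.

210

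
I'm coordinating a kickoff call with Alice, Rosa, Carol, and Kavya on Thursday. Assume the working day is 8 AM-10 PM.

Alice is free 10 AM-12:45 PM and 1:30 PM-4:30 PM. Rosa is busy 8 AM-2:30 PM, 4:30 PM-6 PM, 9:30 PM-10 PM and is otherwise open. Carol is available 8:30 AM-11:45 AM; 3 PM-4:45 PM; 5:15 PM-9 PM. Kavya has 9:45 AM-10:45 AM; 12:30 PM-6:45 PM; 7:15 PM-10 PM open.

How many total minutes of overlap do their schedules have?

Alice free: 10:00-12:45, 13:30-16:30.
Rosa free: 14:30-16:30, 18:00-21:30 (invert busy blocks within the working day).
Carol free: 08:30-11:45, 15:00-16:45, 17:15-21:00.
Kavya free: 09:45-10:45, 12:30-18:45, 19:15-22:00.
Alice ∩ Rosa: 14:30-16:30.
Alice ∩ Rosa ∩ Carol: 15:00-16:30.
Alice ∩ Rosa ∩ Carol ∩ Kavya: 15:00-16:30.
That's a single block of 90 minutes.

90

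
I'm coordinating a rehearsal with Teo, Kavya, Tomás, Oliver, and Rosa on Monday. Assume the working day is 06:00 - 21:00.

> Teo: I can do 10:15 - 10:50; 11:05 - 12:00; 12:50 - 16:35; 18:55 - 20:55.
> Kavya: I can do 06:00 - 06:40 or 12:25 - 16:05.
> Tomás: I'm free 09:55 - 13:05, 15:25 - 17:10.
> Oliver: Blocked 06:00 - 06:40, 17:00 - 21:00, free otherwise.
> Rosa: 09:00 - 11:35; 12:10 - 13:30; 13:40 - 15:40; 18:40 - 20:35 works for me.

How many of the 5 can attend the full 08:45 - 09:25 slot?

Teo free: 10:15-10:50, 11:05-12:00, 12:50-16:35, 18:55-20:55.
Kavya free: 06:00-06:40, 12:25-16:05.
Tomás free: 09:55-13:05, 15:25-17:10.
Oliver free: 06:40-17:00 (invert busy blocks within the working day).
Rosa free: 09:00-11:35, 12:10-13:30, 13:40-15:40, 18:40-20:35.
Oliver can make the full 08:45-09:25 slot — that's 1.

1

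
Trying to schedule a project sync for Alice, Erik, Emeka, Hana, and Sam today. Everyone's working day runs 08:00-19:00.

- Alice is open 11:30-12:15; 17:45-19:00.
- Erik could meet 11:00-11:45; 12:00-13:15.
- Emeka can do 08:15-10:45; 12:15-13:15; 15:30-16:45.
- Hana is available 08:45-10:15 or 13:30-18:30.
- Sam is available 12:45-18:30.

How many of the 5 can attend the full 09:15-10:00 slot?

Emeka and Hana can make the full 09:15-10:00 slot — that's 2.

2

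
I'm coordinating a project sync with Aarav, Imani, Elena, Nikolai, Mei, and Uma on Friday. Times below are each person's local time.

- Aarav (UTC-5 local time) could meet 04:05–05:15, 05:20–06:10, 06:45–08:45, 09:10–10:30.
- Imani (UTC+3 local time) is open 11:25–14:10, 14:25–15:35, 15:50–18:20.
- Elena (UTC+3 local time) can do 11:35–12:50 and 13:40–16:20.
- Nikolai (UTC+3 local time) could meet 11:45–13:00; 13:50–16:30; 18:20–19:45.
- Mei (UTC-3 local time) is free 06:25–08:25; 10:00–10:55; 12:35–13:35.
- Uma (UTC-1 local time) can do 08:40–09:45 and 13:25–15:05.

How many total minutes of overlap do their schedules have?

Aarav in UTC: 09:05-10:15, 10:20-11:10, 11:45-13:45, 14:10-15:30 (add 5h to convert from UTC-5).
Imani in UTC: 08:25-11:10, 11:25-12:35, 12:50-15:20 (subtract 3h to convert from UTC+3).
Elena in UTC: 08:35-09:50, 10:40-13:20 (subtract 3h to convert from UTC+3).
Nikolai in UTC: 08:45-10:00, 10:50-13:30, 15:20-16:45 (subtract 3h to convert from UTC+3).
Mei in UTC: 09:25-11:25, 13:00-13:55, 15:35-16:35 (add 3h to convert from UTC-3).
Uma in UTC: 09:40-10:45, 14:25-16:05 (add 1h to convert from UTC-1).
Aarav ∩ Imani: 09:05-10:15, 10:20-11:10, 11:45-12:35, 12:50-13:45, 14:10-15:20.
Aarav ∩ Imani ∩ Elena: 09:05-09:50, 10:40-11:10, 11:45-12:35, 12:50-13:20.
Aarav ∩ Imani ∩ Elena ∩ Nikolai: 09:05-09:50, 10:50-11:10, 11:45-12:35, 12:50-13:20.
Aarav ∩ Imani ∩ Elena ∩ Nikolai ∩ Mei: 09:25-09:50, 10:50-11:10, 13:00-13:20.
Aarav ∩ Imani ∩ Elena ∩ Nikolai ∩ Mei ∩ Uma: 09:40-09:50.
So the common availability across everyone is 09:40-09:50.
That's a single block of 10 minutes.

10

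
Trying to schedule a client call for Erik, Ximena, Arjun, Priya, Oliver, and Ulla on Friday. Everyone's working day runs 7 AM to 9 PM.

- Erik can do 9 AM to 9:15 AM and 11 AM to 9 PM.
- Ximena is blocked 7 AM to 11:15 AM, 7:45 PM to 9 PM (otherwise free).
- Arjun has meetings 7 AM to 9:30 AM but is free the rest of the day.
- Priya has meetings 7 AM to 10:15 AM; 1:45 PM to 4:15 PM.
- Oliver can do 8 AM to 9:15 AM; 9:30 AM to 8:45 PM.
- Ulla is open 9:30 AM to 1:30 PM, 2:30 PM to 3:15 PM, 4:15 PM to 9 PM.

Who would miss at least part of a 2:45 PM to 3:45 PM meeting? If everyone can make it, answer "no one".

Priya, Ulla

Erik free: 09:00-09:15, 11:00-21:00.
Ximena free: 11:15-19:45 (invert busy blocks within the working day).
Arjun free: 09:30-21:00 (invert busy blocks within the working day).
Priya free: 10:15-13:45, 16:15-21:00 (invert busy blocks within the working day).
Oliver free: 08:00-09:15, 09:30-20:45.
Ulla free: 09:30-13:30, 14:30-15:15, 16:15-21:00.
Erik: free for 14:45-15:45. Ximena: free for 14:45-15:45. Arjun: free for 14:45-15:45. Priya: not fully free for 14:45-15:45. Oliver: free for 14:45-15:45. Ulla: not fully free for 14:45-15:45.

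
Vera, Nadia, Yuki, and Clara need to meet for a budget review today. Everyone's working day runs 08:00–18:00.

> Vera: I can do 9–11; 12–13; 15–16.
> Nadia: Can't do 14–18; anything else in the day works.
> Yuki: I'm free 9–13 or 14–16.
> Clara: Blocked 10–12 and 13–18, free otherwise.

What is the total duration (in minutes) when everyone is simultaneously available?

120

Vera free: 09:00-11:00, 12:00-13:00, 15:00-16:00.
Nadia free: 08:00-14:00 (invert busy blocks within the working day).
Yuki free: 09:00-13:00, 14:00-16:00.
Clara free: 08:00-10:00, 12:00-13:00 (invert busy blocks within the working day).
Vera ∩ Nadia: 09:00-11:00, 12:00-13:00.
Vera ∩ Nadia ∩ Yuki: 09:00-11:00, 12:00-13:00.
Vera ∩ Nadia ∩ Yuki ∩ Clara: 09:00-10:00, 12:00-13:00.
Summing the common windows: 60 + 60 = 120 minutes.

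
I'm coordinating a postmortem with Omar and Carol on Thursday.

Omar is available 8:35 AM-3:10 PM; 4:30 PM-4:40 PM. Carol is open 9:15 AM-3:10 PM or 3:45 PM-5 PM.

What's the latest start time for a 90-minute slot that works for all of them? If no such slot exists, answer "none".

Omar ∩ Carol: 09:15-15:10, 16:30-16:40.
The last common window of at least 90 minutes is 09:15-15:10; a 90-minute meeting can start as late as 13:40 and still end by 15:10.

13:40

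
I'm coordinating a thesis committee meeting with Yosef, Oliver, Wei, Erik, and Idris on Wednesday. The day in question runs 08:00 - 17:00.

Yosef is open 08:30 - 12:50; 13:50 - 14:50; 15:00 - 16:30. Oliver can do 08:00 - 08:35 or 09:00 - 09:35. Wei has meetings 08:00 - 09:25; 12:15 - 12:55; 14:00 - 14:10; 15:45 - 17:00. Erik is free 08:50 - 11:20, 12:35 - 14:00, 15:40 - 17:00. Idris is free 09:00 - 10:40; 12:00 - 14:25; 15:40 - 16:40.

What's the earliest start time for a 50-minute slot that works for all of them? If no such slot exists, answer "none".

none

Yosef free: 08:30-12:50, 13:50-14:50, 15:00-16:30.
Oliver free: 08:00-08:35, 09:00-09:35.
Wei free: 09:25-12:15, 12:55-14:00, 14:10-15:45 (invert busy blocks within the working day).
Erik free: 08:50-11:20, 12:35-14:00, 15:40-17:00.
Idris free: 09:00-10:40, 12:00-14:25, 15:40-16:40.
Yosef ∩ Oliver: 08:30-08:35, 09:00-09:35.
Yosef ∩ Oliver ∩ Wei: 09:25-09:35.
Yosef ∩ Oliver ∩ Wei ∩ Erik: 09:25-09:35.
Yosef ∩ Oliver ∩ Wei ∩ Erik ∩ Idris: 09:25-09:35.
No common window is at least 50 minutes long.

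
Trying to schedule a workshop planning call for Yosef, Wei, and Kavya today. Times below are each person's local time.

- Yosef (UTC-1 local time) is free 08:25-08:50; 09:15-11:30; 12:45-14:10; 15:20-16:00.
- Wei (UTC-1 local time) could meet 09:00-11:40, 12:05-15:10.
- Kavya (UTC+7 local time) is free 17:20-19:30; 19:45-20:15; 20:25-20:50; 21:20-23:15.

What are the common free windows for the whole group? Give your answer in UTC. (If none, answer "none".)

Yosef in UTC: 09:25-09:50, 10:15-12:30, 13:45-15:10, 16:20-17:00 (add 1h to convert from UTC-1).
Wei in UTC: 10:00-12:40, 13:05-16:10 (add 1h to convert from UTC-1).
Kavya in UTC: 10:20-12:30, 12:45-13:15, 13:25-13:50, 14:20-16:15 (subtract 7h to convert from UTC+7).
Yosef ∩ Wei: 10:15-12:30, 13:45-15:10.
Yosef ∩ Wei ∩ Kavya: 10:20-12:30, 13:45-13:50, 14:20-15:10.

10:20-12:30, 13:45-13:50, 14:20-15:10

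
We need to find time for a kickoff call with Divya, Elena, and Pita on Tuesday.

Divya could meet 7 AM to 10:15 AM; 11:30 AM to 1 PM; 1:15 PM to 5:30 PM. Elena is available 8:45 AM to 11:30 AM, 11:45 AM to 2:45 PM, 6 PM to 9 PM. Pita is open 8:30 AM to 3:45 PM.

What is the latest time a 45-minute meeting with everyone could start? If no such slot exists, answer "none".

14:00

Divya ∩ Elena: 08:45-10:15, 11:45-13:00, 13:15-14:45.
Divya ∩ Elena ∩ Pita: 08:45-10:15, 11:45-13:00, 13:15-14:45.
So the common availability across everyone is 08:45-10:15, 11:45-13:00, 13:15-14:45.
The last common window of at least 45 minutes is 13:15-14:45; a 45-minute meeting can start as late as 14:00 and still end by 14:45.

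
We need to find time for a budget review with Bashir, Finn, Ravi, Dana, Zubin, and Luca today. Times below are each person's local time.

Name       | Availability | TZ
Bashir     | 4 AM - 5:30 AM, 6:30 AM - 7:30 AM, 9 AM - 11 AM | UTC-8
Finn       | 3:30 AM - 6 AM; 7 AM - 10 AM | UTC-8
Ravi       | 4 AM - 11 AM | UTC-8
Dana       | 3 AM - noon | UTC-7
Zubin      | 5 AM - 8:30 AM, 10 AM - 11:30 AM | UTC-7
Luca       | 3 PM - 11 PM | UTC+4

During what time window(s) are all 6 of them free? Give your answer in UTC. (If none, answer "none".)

12:00-13:30, 15:00-15:30, 17:00-18:00

Bashir in UTC: 12:00-13:30, 14:30-15:30, 17:00-19:00 (add 8h to convert from UTC-8).
Finn in UTC: 11:30-14:00, 15:00-18:00 (add 8h to convert from UTC-8).
Ravi in UTC: 12:00-19:00 (add 8h to convert from UTC-8).
Dana in UTC: 10:00-19:00 (add 7h to convert from UTC-7).
Zubin in UTC: 12:00-15:30, 17:00-18:30 (add 7h to convert from UTC-7).
Luca in UTC: 11:00-19:00 (subtract 4h to convert from UTC+4).
Bashir ∩ Finn: 12:00-13:30, 15:00-15:30, 17:00-18:00.
Bashir ∩ Finn ∩ Ravi: 12:00-13:30, 15:00-15:30, 17:00-18:00.
Bashir ∩ Finn ∩ Ravi ∩ Dana: 12:00-13:30, 15:00-15:30, 17:00-18:00.
Bashir ∩ Finn ∩ Ravi ∩ Dana ∩ Zubin: 12:00-13:30, 15:00-15:30, 17:00-18:00.
Bashir ∩ Finn ∩ Ravi ∩ Dana ∩ Zubin ∩ Luca: 12:00-13:30, 15:00-15:30, 17:00-18:00.
So the common availability across everyone is 12:00-13:30, 15:00-15:30, 17:00-18:00.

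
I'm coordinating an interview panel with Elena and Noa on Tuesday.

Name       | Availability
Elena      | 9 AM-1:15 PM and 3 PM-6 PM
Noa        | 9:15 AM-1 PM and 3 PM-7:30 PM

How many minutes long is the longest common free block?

Elena ∩ Noa: 09:15-13:00, 15:00-18:00.
The longest is 09:15-13:00 at 225 minutes.

225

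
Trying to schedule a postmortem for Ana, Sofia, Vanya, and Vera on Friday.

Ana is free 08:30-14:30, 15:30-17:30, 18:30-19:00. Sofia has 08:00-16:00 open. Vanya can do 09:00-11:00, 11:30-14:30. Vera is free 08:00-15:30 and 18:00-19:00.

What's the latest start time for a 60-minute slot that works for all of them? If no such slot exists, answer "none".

13:30

Ana ∩ Sofia: 08:30-14:30, 15:30-16:00.
Ana ∩ Sofia ∩ Vanya: 09:00-11:00, 11:30-14:30.
Ana ∩ Sofia ∩ Vanya ∩ Vera: 09:00-11:00, 11:30-14:30.
Those are the intersection windows.
The last common window of at least 60 minutes is 11:30-14:30; a 60-minute meeting can start as late as 13:30 and still end by 14:30.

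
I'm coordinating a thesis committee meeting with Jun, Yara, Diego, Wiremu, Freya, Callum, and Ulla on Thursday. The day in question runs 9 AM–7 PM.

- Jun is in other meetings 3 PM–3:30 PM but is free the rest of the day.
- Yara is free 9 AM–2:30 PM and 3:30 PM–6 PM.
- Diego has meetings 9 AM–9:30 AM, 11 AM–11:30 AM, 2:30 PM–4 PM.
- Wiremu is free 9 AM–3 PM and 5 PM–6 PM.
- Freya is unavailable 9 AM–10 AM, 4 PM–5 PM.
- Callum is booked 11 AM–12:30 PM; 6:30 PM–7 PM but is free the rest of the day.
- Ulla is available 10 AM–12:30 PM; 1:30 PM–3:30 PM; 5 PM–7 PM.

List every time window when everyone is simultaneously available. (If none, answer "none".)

10:00-11:00, 13:30-14:30, 17:00-18:00

Jun free: 09:00-15:00, 15:30-19:00 (invert busy blocks within the working day).
Yara free: 09:00-14:30, 15:30-18:00.
Diego free: 09:30-11:00, 11:30-14:30, 16:00-19:00 (invert busy blocks within the working day).
Wiremu free: 09:00-15:00, 17:00-18:00.
Freya free: 10:00-16:00, 17:00-19:00 (invert busy blocks within the working day).
Callum free: 09:00-11:00, 12:30-18:30 (invert busy blocks within the working day).
Ulla free: 10:00-12:30, 13:30-15:30, 17:00-19:00.
Jun ∩ Yara: 09:00-14:30, 15:30-18:00.
Jun ∩ Yara ∩ Diego: 09:30-11:00, 11:30-14:30, 16:00-18:00.
Jun ∩ Yara ∩ Diego ∩ Wiremu: 09:30-11:00, 11:30-14:30, 17:00-18:00.
Jun ∩ Yara ∩ Diego ∩ Wiremu ∩ Freya: 10:00-11:00, 11:30-14:30, 17:00-18:00.
Jun ∩ Yara ∩ Diego ∩ Wiremu ∩ Freya ∩ Callum: 10:00-11:00, 12:30-14:30, 17:00-18:00.
Jun ∩ Yara ∩ Diego ∩ Wiremu ∩ Freya ∩ Callum ∩ Ulla: 10:00-11:00, 13:30-14:30, 17:00-18:00.
Those are the intersection windows.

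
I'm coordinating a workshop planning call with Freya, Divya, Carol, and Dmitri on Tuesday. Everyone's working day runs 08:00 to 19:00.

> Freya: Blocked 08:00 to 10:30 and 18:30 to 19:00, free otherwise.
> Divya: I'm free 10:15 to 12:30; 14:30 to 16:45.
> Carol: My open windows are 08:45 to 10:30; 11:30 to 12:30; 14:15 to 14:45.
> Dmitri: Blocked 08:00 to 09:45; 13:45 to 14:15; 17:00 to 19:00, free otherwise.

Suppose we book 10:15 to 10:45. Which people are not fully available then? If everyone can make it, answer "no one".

Freya free: 10:30-18:30 (invert busy blocks within the working day).
Divya free: 10:15-12:30, 14:30-16:45.
Carol free: 08:45-10:30, 11:30-12:30, 14:15-14:45.
Dmitri free: 09:45-13:45, 14:15-17:00 (invert busy blocks within the working day).
Freya: not fully free for 10:15-10:45. Divya: free for 10:15-10:45. Carol: not fully free for 10:15-10:45. Dmitri: free for 10:15-10:45.

Carol, Freya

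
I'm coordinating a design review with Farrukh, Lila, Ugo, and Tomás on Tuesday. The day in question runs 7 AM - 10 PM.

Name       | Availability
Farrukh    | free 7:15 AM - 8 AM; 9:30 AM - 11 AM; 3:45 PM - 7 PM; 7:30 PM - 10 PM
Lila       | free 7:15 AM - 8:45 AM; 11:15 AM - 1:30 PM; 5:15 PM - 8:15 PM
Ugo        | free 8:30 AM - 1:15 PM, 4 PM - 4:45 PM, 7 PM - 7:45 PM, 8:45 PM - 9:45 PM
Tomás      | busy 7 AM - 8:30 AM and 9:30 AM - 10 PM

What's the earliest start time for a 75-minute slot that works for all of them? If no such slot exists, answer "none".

Farrukh free: 07:15-08:00, 09:30-11:00, 15:45-19:00, 19:30-22:00.
Lila free: 07:15-08:45, 11:15-13:30, 17:15-20:15.
Ugo free: 08:30-13:15, 16:00-16:45, 19:00-19:45, 20:45-21:45.
Tomás free: 08:30-09:30 (invert busy blocks within the working day).
Farrukh ∩ Lila: 07:15-08:00, 17:15-19:00, 19:30-20:15.
Farrukh ∩ Lila ∩ Ugo: 19:30-19:45.
Farrukh ∩ Lila ∩ Ugo ∩ Tomás: ∅.
There is no time when everyone is free.
No common window is at least 75 minutes long.

none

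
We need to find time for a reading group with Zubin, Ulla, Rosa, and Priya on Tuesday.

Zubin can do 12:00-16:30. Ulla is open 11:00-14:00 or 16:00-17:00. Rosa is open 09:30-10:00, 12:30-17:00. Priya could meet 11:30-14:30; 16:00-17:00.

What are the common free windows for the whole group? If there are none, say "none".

Zubin ∩ Ulla: 12:00-14:00, 16:00-16:30.
Zubin ∩ Ulla ∩ Rosa: 12:30-14:00, 16:00-16:30.
Zubin ∩ Ulla ∩ Rosa ∩ Priya: 12:30-14:00, 16:00-16:30.

12:30-14:00, 16:00-16:30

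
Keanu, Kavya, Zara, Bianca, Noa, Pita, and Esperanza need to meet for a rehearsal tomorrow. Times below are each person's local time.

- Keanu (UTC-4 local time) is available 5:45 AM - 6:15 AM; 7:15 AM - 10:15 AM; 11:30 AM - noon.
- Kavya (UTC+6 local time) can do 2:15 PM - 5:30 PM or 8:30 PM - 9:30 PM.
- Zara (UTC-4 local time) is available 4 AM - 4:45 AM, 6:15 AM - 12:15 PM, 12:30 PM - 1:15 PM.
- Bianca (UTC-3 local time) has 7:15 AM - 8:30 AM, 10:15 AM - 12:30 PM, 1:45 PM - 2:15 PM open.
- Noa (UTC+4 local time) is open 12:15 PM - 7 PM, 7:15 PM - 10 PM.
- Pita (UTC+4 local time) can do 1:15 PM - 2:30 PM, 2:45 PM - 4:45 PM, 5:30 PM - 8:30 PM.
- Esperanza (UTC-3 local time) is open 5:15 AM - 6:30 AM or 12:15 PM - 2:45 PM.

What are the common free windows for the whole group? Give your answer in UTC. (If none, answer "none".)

none

Keanu in UTC: 09:45-10:15, 11:15-14:15, 15:30-16:00 (add 4h to convert from UTC-4).
Kavya in UTC: 08:15-11:30, 14:30-15:30 (subtract 6h to convert from UTC+6).
Zara in UTC: 08:00-08:45, 10:15-16:15, 16:30-17:15 (add 4h to convert from UTC-4).
Bianca in UTC: 10:15-11:30, 13:15-15:30, 16:45-17:15 (add 3h to convert from UTC-3).
Noa in UTC: 08:15-15:00, 15:15-18:00 (subtract 4h to convert from UTC+4).
Pita in UTC: 09:15-10:30, 10:45-12:45, 13:30-16:30 (subtract 4h to convert from UTC+4).
Esperanza in UTC: 08:15-09:30, 15:15-17:45 (add 3h to convert from UTC-3).
Keanu ∩ Kavya: 09:45-10:15, 11:15-11:30.
Keanu ∩ Kavya ∩ Zara: 11:15-11:30.
Keanu ∩ Kavya ∩ Zara ∩ Bianca: 11:15-11:30.
Keanu ∩ Kavya ∩ Zara ∩ Bianca ∩ Noa: 11:15-11:30.
Keanu ∩ Kavya ∩ Zara ∩ Bianca ∩ Noa ∩ Pita: 11:15-11:30.
Keanu ∩ Kavya ∩ Zara ∩ Bianca ∩ Noa ∩ Pita ∩ Esperanza: ∅.
There is no time when everyone is free.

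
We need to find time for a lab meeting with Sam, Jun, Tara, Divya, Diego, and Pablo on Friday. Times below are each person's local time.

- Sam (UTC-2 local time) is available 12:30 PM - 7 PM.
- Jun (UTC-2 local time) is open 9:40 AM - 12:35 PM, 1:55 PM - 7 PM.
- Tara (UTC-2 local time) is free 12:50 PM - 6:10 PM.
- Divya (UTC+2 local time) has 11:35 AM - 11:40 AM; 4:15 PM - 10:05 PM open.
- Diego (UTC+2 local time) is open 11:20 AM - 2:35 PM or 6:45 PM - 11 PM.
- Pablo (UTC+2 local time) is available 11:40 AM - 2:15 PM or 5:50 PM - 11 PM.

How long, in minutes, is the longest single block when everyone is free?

Sam in UTC: 14:30-21:00 (add 2h to convert from UTC-2).
Jun in UTC: 11:40-14:35, 15:55-21:00 (add 2h to convert from UTC-2).
Tara in UTC: 14:50-20:10 (add 2h to convert from UTC-2).
Divya in UTC: 09:35-09:40, 14:15-20:05 (subtract 2h to convert from UTC+2).
Diego in UTC: 09:20-12:35, 16:45-21:00 (subtract 2h to convert from UTC+2).
Pablo in UTC: 09:40-12:15, 15:50-21:00 (subtract 2h to convert from UTC+2).
Sam ∩ Jun: 14:30-14:35, 15:55-21:00.
Sam ∩ Jun ∩ Tara: 15:55-20:10.
Sam ∩ Jun ∩ Tara ∩ Divya: 15:55-20:05.
Sam ∩ Jun ∩ Tara ∩ Divya ∩ Diego: 16:45-20:05.
Sam ∩ Jun ∩ Tara ∩ Divya ∩ Diego ∩ Pablo: 16:45-20:05.
Those are the intersection windows.
The longest is 16:45-20:05 at 200 minutes.

200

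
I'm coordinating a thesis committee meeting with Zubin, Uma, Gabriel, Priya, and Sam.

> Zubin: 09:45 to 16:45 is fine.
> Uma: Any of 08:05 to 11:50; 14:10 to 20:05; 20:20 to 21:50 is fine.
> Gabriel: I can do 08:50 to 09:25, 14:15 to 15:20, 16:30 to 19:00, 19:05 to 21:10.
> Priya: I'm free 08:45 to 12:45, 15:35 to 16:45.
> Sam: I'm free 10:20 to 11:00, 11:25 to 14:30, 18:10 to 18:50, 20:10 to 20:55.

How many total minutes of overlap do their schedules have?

Zubin ∩ Uma: 09:45-11:50, 14:10-16:45.
Zubin ∩ Uma ∩ Gabriel: 14:15-15:20, 16:30-16:45.
Zubin ∩ Uma ∩ Gabriel ∩ Priya: 16:30-16:45.
Zubin ∩ Uma ∩ Gabriel ∩ Priya ∩ Sam: ∅.
There is no time when everyone is free.
There is no common window, so the total is 0 minutes.

0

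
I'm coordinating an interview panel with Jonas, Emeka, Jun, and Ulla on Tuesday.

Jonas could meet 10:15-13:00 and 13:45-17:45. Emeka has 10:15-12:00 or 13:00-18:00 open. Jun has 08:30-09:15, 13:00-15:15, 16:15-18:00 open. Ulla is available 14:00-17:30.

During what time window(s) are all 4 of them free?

14:00-15:15, 16:15-17:30

Jonas ∩ Emeka: 10:15-12:00, 13:45-17:45.
Jonas ∩ Emeka ∩ Jun: 13:45-15:15, 16:15-17:45.
Jonas ∩ Emeka ∩ Jun ∩ Ulla: 14:00-15:15, 16:15-17:30.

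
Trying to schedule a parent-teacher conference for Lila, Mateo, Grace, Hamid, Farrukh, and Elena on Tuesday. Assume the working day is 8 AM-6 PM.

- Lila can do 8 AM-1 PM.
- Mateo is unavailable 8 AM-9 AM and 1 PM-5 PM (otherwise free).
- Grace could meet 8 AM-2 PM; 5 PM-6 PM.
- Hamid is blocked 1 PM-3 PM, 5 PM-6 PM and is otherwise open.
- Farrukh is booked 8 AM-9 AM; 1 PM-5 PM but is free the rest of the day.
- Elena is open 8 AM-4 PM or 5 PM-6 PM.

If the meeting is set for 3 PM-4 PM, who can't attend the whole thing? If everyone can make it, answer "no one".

Farrukh, Grace, Lila, Mateo

Lila free: 08:00-13:00.
Mateo free: 09:00-13:00, 17:00-18:00 (invert busy blocks within the working day).
Grace free: 08:00-14:00, 17:00-18:00.
Hamid free: 08:00-13:00, 15:00-17:00 (invert busy blocks within the working day).
Farrukh free: 09:00-13:00, 17:00-18:00 (invert busy blocks within the working day).
Elena free: 08:00-16:00, 17:00-18:00.
Lila: not fully free for 15:00-16:00. Mateo: not fully free for 15:00-16:00. Grace: not fully free for 15:00-16:00. Hamid: free for 15:00-16:00. Farrukh: not fully free for 15:00-16:00. Elena: free for 15:00-16:00.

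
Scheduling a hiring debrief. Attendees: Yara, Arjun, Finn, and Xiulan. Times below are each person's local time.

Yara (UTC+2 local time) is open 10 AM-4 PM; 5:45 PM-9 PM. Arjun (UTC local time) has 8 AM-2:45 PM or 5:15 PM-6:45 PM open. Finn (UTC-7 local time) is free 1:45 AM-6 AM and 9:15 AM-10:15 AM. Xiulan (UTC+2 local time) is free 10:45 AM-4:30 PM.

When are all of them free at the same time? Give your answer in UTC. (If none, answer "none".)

08:45-13:00

Yara in UTC: 08:00-14:00, 15:45-19:00 (subtract 2h to convert from UTC+2).
Arjun in UTC: 08:00-14:45, 17:15-18:45.
Finn in UTC: 08:45-13:00, 16:15-17:15 (add 7h to convert from UTC-7).
Xiulan in UTC: 08:45-14:30 (subtract 2h to convert from UTC+2).
Yara ∩ Arjun: 08:00-14:00, 17:15-18:45.
Yara ∩ Arjun ∩ Finn: 08:45-13:00.
Yara ∩ Arjun ∩ Finn ∩ Xiulan: 08:45-13:00.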